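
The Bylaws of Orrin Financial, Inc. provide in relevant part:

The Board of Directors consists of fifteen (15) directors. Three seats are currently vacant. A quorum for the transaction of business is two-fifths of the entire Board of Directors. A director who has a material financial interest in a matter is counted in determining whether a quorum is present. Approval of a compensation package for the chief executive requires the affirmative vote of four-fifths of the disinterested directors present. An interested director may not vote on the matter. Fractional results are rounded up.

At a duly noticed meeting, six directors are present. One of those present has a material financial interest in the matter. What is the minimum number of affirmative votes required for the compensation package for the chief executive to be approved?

4

The compensation package for the chief executive requires four-fifths of the disinterested directors present (6 − 1 = 5).
4/5 of 5 = 4.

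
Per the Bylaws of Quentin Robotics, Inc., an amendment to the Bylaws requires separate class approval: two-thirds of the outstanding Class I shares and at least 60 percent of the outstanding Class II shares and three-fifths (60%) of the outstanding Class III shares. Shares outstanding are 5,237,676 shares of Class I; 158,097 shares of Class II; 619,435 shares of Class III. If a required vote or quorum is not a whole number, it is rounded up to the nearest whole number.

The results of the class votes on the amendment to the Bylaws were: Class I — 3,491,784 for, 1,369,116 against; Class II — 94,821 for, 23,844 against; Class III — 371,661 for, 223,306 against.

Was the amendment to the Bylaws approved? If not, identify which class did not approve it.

Not approved — the Class II shares did not give the required vote.

Class I: 2/3 of 5237676 = 3491784; 3,491,784 required, 3,491,784 in favor — approved.
Class II: 3/5 of 158097 = 94858.20, rounded up to 94859; 94,859 required, 94,821 in favor — not approved.
Class III: 3/5 of 619435 = 371661; 371,661 required, 371,661 in favor — approved.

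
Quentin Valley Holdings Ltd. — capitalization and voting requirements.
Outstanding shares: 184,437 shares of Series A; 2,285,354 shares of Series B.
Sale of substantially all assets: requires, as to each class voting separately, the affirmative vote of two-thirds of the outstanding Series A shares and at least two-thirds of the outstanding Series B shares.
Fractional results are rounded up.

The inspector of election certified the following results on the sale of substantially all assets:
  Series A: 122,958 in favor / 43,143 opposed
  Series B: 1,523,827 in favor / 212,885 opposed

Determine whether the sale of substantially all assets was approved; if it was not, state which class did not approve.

Approved — every class gave the required vote.

Series A: 2/3 of 184437 = 122958; 122,958 required, 122,958 in favor — approved.
Series B: 2/3 of 2285354 = 1523569.33, rounded up to 1523570; 1,523,570 required, 1,523,827 in favor — approved.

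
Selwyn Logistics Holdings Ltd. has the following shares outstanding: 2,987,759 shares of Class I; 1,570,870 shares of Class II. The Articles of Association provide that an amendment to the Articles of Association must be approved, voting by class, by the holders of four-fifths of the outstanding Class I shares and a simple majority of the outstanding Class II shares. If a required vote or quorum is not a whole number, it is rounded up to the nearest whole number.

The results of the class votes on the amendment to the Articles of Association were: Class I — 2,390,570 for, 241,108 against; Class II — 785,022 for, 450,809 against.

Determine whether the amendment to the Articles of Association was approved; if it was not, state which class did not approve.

Not approved — the Class II shares did not give the required vote.

Class I: 4/5 of 2987759 = 2390207.20, rounded up to 2390208; 2,390,208 required, 2,390,570 in favor — approved.
Class II: a majority of 1570870 is 785436; 785,436 required, 785,022 in favor — not approved.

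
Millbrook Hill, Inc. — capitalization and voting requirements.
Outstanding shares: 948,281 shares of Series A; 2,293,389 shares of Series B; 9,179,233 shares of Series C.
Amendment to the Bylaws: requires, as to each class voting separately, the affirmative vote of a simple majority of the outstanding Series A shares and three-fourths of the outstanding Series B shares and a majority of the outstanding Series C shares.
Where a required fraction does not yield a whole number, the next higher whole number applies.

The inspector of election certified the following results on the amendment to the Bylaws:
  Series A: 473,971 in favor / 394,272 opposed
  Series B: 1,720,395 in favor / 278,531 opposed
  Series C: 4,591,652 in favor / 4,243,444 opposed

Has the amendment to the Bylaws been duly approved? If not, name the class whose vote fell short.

Series A: a majority of 948281 is 474141; 474,141 required, 473,971 in favor — not approved.
Series B: 3/4 of 2293389 = 1720041.75, rounded up to 1720042; 1,720,042 required, 1,720,395 in favor — approved.
Series C: a majority of 9179233 is 4589617; 4,589,617 required, 4,591,652 in favor — approved.

Not approved — the Series A shares did not give the required vote.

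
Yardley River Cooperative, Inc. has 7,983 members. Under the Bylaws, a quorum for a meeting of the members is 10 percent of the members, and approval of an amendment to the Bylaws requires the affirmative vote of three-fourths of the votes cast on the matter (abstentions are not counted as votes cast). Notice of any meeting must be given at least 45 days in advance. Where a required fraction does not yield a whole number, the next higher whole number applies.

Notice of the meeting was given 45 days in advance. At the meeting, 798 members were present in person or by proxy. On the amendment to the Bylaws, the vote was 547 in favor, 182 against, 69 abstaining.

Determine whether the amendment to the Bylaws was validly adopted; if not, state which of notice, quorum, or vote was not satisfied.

Invalid — quorum requirement not satisfied.

Notice: 45 days given; 45 required. Satisfied.
Quorum: 10% of 7,983 = 798.30, rounded up to 799; 798 present. Not satisfied.
Vote: requires three-fourths of the votes cast (798 − 69 abstaining = 729); 3/4 of 729 = 546.75, rounded up to 547, so 547 needed; 547 in favor. Satisfied.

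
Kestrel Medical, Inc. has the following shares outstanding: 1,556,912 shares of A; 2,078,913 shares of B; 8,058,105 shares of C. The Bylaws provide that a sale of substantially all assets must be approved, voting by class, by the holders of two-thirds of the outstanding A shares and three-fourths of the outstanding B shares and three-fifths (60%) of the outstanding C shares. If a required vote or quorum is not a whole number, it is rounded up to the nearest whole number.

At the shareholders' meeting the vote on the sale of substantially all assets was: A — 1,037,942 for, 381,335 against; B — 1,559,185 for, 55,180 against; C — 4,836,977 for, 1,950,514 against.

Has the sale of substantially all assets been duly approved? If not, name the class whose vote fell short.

A: 2/3 of 1556912 = 1037941.33, rounded up to 1037942; 1,037,942 required, 1,037,942 in favor — approved.
B: 3/4 of 2078913 = 1559184.75, rounded up to 1559185; 1,559,185 required, 1,559,185 in favor — approved.
C: 3/5 of 8058105 = 4834863; 4,834,863 required, 4,836,977 in favor — approved.

Approved — every class gave the required vote.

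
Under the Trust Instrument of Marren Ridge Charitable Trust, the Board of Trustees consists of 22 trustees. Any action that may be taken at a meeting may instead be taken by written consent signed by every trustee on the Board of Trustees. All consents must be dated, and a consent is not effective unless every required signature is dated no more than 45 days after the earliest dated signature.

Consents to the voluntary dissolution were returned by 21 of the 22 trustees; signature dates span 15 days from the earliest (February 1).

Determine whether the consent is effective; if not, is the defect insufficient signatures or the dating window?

Signatures required: every one of 22 — unanimous means all 22, so 22 needed; 21 signed. Insufficient.
Dating window: the latest signature is 15 days after the earliest; the limit is 45 days. Within the window.

Not effective — insufficient signatures.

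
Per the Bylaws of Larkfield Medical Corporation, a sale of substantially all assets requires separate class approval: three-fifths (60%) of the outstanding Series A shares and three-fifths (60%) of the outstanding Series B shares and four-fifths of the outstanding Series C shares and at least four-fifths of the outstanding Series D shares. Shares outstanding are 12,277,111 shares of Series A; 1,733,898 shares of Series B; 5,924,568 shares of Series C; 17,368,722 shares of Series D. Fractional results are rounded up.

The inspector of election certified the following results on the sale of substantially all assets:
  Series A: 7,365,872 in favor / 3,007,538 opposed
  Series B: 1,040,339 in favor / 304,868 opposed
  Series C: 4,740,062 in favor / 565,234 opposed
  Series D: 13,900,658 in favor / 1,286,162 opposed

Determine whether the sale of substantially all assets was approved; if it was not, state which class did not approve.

Not approved — the Series A shares did not give the required vote.

Series A: 3/5 of 12277111 = 7366266.60, rounded up to 7366267; 7,366,267 required, 7,365,872 in favor — not approved.
Series B: 3/5 of 1733898 = 1040338.80, rounded up to 1040339; 1,040,339 required, 1,040,339 in favor — approved.
Series C: 4/5 of 5924568 = 4739654.40, rounded up to 4739655; 4,739,655 required, 4,740,062 in favor — approved.
Series D: 4/5 of 17368722 = 13894977.60, rounded up to 13894978; 13,894,978 required, 13,900,658 in favor — approved.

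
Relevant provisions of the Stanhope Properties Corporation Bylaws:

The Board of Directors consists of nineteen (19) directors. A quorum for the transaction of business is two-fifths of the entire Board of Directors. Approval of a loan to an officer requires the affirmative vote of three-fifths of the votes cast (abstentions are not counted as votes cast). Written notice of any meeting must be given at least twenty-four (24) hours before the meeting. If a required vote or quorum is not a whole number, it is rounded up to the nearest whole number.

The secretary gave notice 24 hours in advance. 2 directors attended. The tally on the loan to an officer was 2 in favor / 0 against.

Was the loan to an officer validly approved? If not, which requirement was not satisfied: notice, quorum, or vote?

Notice: 24 hours given; 24 required (24 ≥ 24). Satisfied.
Quorum: 2 present; quorum is 8. Not satisfied.
Vote: the loan to an officer requires three-fifths of the votes cast (2). 3/5 of 2 = 1.20, rounded up to 2, so 2 affirmative votes are needed; 2 voted in favor. Satisfied. (Moot — without a quorum no business can be validly transacted.)

Invalid — quorum requirement not satisfied.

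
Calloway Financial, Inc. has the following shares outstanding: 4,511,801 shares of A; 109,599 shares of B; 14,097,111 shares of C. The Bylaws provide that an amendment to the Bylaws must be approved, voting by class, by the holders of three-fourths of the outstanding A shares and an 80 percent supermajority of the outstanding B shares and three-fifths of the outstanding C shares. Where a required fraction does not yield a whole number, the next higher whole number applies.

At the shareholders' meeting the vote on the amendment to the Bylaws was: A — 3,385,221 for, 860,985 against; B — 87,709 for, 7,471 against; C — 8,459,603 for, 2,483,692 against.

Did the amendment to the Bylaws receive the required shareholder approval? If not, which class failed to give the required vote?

Approved — every class gave the required vote.

A: 3/4 of 4511801 = 3383850.75, rounded up to 3383851; 3,383,851 required, 3,385,221 in favor — approved.
B: 4/5 of 109599 = 87679.20, rounded up to 87680; 87,680 required, 87,709 in favor — approved.
C: 3/5 of 14097111 = 8458266.60, rounded up to 8458267; 8,458,267 required, 8,459,603 in favor — approved.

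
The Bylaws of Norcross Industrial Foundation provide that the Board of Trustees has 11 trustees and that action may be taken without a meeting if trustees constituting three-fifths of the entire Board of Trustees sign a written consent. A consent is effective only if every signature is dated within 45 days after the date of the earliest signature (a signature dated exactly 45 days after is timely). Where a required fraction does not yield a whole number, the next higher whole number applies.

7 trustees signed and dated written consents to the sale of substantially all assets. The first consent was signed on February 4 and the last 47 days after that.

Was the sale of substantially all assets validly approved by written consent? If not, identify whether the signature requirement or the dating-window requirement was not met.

Not effective — dating-window requirement not satisfied.

Signatures required: three-fifths of 11 — 3/5 of 11 = 6.60, rounded up to 7, so 7 needed; 7 signed. Sufficient.
Dating window: the latest signature is 47 days after the earliest; the limit is 45 days. Outside the window.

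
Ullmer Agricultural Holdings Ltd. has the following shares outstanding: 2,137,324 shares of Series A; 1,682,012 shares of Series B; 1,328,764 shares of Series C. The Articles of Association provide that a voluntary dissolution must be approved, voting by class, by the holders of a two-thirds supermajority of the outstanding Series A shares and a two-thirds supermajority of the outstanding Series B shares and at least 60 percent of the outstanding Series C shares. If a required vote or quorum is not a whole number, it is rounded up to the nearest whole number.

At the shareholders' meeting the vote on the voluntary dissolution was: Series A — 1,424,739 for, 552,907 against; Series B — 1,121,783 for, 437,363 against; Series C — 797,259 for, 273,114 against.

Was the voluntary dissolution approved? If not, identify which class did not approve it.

Series A: 2/3 of 2137324 = 1424882.67, rounded up to 1424883; 1,424,883 required, 1,424,739 in favor — not approved.
Series B: 2/3 of 1682012 = 1121341.33, rounded up to 1121342; 1,121,342 required, 1,121,783 in favor — approved.
Series C: 3/5 of 1328764 = 797258.40, rounded up to 797259; 797,259 required, 797,259 in favor — approved.

Not approved — the Series A shares did not give the required vote.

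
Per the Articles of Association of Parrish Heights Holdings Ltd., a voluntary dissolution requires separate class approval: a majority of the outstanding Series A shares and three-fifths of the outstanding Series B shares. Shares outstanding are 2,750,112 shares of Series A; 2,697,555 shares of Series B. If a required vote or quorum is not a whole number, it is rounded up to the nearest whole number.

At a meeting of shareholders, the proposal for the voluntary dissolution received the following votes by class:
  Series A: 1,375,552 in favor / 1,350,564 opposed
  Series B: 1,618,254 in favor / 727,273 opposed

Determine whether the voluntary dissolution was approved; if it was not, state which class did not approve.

Series A: a majority of 2750112 is 1375057; 1,375,057 required, 1,375,552 in favor — approved.
Series B: 3/5 of 2697555 = 1618533; 1,618,533 required, 1,618,254 in favor — not approved.

Not approved — the Series B shares did not give the required vote.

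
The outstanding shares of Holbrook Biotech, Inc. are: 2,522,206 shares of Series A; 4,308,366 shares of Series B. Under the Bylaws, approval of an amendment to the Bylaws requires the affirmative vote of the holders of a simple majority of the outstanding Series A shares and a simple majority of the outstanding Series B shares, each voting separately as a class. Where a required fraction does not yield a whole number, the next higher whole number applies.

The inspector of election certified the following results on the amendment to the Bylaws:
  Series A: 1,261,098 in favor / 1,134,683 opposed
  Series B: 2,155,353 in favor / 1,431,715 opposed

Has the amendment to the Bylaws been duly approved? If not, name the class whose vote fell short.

Not approved — the Series A shares did not give the required vote.

Series A: a majority of 2522206 is 1261104; 1,261,104 required, 1,261,098 in favor — not approved.
Series B: a majority of 4308366 is 2154184; 2,154,184 required, 2,155,353 in favor — approved.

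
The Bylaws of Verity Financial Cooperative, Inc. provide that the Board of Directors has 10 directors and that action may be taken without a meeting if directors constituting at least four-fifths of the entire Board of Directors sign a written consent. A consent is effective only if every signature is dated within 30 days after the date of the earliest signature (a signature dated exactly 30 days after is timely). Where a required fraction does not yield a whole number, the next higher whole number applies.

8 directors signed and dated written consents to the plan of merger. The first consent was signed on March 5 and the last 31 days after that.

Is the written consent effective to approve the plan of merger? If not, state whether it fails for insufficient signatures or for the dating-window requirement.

Signatures required: at least four-fifths of 10 — 4/5 of 10 = 8, so 8 needed; 8 signed. Sufficient.
Dating window: the latest signature is 31 days after the earliest; the limit is 30 days. Outside the window.

Not effective — dating-window requirement not satisfied.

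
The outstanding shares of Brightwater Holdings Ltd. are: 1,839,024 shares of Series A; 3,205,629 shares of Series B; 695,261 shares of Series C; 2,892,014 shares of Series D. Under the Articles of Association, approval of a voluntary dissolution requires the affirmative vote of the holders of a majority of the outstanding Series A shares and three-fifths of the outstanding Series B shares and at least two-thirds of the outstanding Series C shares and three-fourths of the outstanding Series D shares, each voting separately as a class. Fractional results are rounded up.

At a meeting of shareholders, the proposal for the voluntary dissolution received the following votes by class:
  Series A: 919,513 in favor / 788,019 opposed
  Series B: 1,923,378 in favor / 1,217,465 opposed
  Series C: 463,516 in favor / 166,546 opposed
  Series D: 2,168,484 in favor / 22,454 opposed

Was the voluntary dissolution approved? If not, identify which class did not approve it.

Series A: a majority of 1839024 is 919513; 919,513 required, 919,513 in favor — approved.
Series B: 3/5 of 3205629 = 1923377.40, rounded up to 1923378; 1,923,378 required, 1,923,378 in favor — approved.
Series C: 2/3 of 695261 = 463507.33, rounded up to 463508; 463,508 required, 463,516 in favor — approved.
Series D: 3/4 of 2892014 = 2169010.50, rounded up to 2169011; 2,169,011 required, 2,168,484 in favor — not approved.

Not approved — the Series D shares did not give the required vote.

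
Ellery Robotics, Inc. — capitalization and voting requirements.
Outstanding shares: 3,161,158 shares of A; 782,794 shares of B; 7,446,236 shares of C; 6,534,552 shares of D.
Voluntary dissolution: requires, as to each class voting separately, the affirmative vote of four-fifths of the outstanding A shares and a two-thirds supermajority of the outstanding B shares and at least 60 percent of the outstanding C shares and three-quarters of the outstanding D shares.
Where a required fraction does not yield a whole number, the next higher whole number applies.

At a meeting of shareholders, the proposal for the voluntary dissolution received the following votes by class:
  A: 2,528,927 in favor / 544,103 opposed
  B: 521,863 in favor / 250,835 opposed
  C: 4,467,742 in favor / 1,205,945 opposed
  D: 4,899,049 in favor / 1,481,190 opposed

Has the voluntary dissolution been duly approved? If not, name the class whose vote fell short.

A: 4/5 of 3161158 = 2528926.40, rounded up to 2528927; 2,528,927 required, 2,528,927 in favor — approved.
B: 2/3 of 782794 = 521862.67, rounded up to 521863; 521,863 required, 521,863 in favor — approved.
C: 3/5 of 7446236 = 4467741.60, rounded up to 4467742; 4,467,742 required, 4,467,742 in favor — approved.
D: 3/4 of 6534552 = 4900914; 4,900,914 required, 4,899,049 in favor — not approved.

Not approved — the D shares did not give the required vote.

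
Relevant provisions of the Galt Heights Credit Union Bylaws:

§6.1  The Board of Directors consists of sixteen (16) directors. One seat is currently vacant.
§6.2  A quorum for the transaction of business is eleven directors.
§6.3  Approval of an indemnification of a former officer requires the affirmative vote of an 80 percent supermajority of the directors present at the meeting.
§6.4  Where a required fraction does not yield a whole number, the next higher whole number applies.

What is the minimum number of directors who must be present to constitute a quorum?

11

The quorum is fixed at 11.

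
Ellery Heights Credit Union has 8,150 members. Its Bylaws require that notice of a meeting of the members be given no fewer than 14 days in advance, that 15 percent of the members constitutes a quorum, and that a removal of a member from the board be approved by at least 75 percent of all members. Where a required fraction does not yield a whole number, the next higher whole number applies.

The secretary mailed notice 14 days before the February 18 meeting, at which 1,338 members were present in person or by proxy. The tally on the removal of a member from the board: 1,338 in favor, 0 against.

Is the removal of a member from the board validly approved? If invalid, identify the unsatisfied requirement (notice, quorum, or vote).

Invalid — vote requirement not satisfied.

Notice: 14 days given; 14 required. Satisfied.
Quorum: 15% of 8,150 = 1,222.50, rounded up to 1,223; 1,338 present. Satisfied.
Vote: requires three-fourths of all members (8,150); 3/4 of 8150 = 6112.50, rounded up to 6113, so 6,113 needed; 1,338 in favor. Not satisfied.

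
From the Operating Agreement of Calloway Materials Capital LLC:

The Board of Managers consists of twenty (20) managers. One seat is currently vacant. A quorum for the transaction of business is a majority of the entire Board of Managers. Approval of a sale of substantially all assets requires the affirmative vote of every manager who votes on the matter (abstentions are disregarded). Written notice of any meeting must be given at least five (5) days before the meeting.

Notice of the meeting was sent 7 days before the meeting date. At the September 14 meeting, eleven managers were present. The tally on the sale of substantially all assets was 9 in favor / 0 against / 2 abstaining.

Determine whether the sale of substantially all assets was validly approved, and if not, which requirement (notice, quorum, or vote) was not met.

Notice: 7 days given; 5 required (7 ≥ 5). Satisfied.
Quorum: 11 present; quorum is 11. Satisfied.
Vote: the sale of substantially all assets requires the unanimous vote of the votes cast (11 present − 2 abstaining = 9). Unanimous means all 9, so 9 affirmative votes are needed; 9 voted in favor. Satisfied.

Valid — all requirements satisfied.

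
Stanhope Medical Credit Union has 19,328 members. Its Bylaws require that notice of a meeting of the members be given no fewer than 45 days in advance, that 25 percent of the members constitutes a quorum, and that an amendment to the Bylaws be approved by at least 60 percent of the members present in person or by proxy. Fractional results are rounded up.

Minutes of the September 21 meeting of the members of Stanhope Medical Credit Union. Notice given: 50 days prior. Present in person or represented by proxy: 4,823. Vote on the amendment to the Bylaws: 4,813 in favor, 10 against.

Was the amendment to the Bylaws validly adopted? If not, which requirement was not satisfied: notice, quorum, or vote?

Invalid — quorum requirement not satisfied.

Notice: 50 days given; 45 required. Satisfied.
Quorum: 25% of 19,328 = 4,832; 4,823 present. Not satisfied.
Vote: requires three-fifths of those present (4,823); 3/5 of 4823 = 2893.80, rounded up to 2894, so 2,894 needed; 4,813 in favor. Satisfied.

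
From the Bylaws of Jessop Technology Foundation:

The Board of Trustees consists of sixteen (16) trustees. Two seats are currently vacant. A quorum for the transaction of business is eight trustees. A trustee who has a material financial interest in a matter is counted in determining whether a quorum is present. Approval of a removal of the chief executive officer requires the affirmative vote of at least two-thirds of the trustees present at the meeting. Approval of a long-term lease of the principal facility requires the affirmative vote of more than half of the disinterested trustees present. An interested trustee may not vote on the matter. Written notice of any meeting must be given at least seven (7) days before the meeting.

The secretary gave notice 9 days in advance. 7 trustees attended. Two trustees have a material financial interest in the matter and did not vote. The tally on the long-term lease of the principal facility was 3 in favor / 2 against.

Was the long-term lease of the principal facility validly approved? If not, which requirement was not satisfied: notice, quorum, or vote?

Invalid — quorum requirement not satisfied.

Notice: 9 days given; 7 required (9 ≥ 7). Satisfied.
Quorum: 7 present (interested trustees count toward quorum); quorum is 8. Not satisfied.
Vote: the long-term lease of the principal facility requires a majority of the disinterested trustees present (7 − 2 = 5). A majority of 5 is 3, so 3 affirmative votes are needed; 3 voted in favor. Satisfied. (Moot — without a quorum no business can be validly transacted.)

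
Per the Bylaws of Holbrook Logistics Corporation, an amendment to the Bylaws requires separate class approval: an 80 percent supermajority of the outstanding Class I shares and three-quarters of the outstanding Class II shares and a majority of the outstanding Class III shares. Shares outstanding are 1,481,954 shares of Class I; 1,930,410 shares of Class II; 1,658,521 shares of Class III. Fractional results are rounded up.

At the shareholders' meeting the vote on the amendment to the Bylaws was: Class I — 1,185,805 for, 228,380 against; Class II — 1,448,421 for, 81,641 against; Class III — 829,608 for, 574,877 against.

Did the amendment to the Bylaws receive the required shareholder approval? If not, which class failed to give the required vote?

Class I: 4/5 of 1481954 = 1185563.20, rounded up to 1185564; 1,185,564 required, 1,185,805 in favor — approved.
Class II: 3/4 of 1930410 = 1447807.50, rounded up to 1447808; 1,447,808 required, 1,448,421 in favor — approved.
Class III: a majority of 1658521 is 829261; 829,261 required, 829,608 in favor — approved.

Approved — every class gave the required vote.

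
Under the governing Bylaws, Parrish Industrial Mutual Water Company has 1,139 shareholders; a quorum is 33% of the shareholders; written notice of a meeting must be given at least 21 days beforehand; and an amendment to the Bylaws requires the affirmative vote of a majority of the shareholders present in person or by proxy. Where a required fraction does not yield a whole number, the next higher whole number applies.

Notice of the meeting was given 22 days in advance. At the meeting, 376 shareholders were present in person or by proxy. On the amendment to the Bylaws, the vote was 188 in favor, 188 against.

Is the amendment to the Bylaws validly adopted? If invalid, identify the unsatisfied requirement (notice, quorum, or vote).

Notice: 22 days given; 21 required. Satisfied.
Quorum: 33% of 1,139 = 375.87, rounded up to 376; 376 present. Satisfied.
Vote: requires a majority of those present (376); a majority of 376 is 189, so 189 needed; 188 in favor. Not satisfied.

Invalid — vote requirement not satisfied.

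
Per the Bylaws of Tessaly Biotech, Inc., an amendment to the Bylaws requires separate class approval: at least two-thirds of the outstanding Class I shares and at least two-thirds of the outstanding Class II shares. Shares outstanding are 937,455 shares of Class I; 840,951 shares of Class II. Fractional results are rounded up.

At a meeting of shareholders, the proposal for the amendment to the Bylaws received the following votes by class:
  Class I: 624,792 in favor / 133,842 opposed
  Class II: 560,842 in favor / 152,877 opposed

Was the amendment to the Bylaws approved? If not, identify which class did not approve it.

Not approved — the Class I shares did not give the required vote.

Class I: 2/3 of 937455 = 624970; 624,970 required, 624,792 in favor — not approved.
Class II: 2/3 of 840951 = 560634; 560,634 required, 560,842 in favor — approved.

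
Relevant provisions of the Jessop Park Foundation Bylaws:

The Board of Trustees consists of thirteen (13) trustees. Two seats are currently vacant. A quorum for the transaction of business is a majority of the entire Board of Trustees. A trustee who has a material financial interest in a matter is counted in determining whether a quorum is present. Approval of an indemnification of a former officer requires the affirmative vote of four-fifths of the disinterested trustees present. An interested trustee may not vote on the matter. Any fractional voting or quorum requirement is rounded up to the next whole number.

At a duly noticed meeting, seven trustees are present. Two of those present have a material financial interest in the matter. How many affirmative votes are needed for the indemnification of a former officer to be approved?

The indemnification of a former officer requires four-fifths of the disinterested trustees present (7 − 2 = 5).
4/5 of 5 = 4.

4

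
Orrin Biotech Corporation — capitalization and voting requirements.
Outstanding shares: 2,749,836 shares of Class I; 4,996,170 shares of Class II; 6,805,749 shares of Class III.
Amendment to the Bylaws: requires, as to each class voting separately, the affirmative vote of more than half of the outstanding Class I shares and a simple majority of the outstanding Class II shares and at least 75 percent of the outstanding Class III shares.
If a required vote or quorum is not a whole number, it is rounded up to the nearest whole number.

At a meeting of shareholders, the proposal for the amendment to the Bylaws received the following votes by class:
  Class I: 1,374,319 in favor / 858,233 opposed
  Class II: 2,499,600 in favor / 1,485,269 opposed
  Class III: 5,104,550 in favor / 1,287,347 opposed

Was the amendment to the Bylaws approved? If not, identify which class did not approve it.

Not approved — the Class I shares did not give the required vote.

Class I: a majority of 2749836 is 1374919; 1,374,919 required, 1,374,319 in favor — not approved.
Class II: a majority of 4996170 is 2498086; 2,498,086 required, 2,499,600 in favor — approved.
Class III: 3/4 of 6805749 = 5104311.75, rounded up to 5104312; 5,104,312 required, 5,104,550 in favor — approved.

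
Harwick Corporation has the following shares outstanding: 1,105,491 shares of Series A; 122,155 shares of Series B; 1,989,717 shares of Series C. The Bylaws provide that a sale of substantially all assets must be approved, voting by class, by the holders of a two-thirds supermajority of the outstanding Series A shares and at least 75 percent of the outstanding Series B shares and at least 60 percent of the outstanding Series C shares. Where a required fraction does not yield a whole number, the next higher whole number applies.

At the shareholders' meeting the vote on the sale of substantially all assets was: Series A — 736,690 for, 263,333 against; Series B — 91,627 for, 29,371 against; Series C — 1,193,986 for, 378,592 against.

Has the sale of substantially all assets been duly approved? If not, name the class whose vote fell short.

Not approved — the Series A shares did not give the required vote.

Series A: 2/3 of 1105491 = 736994; 736,994 required, 736,690 in favor — not approved.
Series B: 3/4 of 122155 = 91616.25, rounded up to 91617; 91,617 required, 91,627 in favor — approved.
Series C: 3/5 of 1989717 = 1193830.20, rounded up to 1193831; 1,193,831 required, 1,193,986 in favor — approved.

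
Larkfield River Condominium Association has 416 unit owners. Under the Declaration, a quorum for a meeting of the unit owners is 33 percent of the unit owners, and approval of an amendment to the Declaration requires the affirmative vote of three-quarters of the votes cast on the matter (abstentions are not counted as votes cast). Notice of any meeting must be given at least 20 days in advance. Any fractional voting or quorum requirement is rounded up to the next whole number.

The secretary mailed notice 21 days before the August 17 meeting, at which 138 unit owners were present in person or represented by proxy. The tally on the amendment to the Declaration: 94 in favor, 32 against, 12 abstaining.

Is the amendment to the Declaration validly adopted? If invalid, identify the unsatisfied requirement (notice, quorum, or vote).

Notice: 21 days given; 20 required. Satisfied.
Quorum: 33% of 416 = 137.28, rounded up to 138; 138 present. Satisfied.
Vote: requires three-fourths of the votes cast (138 − 12 abstaining = 126); 3/4 of 126 = 94.50, rounded up to 95, so 95 needed; 94 in favor. Not satisfied.

Invalid — vote requirement not satisfied.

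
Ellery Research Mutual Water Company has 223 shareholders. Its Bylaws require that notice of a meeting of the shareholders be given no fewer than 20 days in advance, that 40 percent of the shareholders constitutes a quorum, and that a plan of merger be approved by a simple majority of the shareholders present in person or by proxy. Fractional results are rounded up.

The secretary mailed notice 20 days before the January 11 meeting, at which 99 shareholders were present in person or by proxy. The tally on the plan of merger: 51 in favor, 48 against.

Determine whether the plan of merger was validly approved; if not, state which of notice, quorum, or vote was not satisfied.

Notice: 20 days given; 20 required. Satisfied.
Quorum: 40% of 223 = 89.20, rounded up to 90; 99 present. Satisfied.
Vote: requires a majority of those present (99); a majority of 99 is 50, so 50 needed; 51 in favor. Satisfied.

Valid — all requirements satisfied.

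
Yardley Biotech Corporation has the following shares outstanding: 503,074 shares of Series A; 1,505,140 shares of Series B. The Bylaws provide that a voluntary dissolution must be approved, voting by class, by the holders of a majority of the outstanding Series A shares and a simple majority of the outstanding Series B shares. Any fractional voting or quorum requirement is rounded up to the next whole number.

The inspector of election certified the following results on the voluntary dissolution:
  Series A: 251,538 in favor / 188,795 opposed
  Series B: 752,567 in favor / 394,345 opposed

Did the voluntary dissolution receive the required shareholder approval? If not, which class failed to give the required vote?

Series A: a majority of 503074 is 251538; 251,538 required, 251,538 in favor — approved.
Series B: a majority of 1505140 is 752571; 752,571 required, 752,567 in favor — not approved.

Not approved — the Series B shares did not give the required vote.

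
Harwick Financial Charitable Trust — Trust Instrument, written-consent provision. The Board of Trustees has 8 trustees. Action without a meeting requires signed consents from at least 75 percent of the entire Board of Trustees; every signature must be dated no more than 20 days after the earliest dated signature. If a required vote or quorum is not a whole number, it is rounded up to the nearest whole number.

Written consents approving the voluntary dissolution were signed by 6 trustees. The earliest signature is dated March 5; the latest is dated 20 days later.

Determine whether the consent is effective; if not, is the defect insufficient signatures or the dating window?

Effective — both the signature and dating-window requirements are satisfied.

Signatures required: at least 75 percent of 8 — 3/4 of 8 = 6, so 6 needed; 6 signed. Sufficient.
Dating window: the latest signature is 20 days after the earliest; the limit is 20 days. Within the window.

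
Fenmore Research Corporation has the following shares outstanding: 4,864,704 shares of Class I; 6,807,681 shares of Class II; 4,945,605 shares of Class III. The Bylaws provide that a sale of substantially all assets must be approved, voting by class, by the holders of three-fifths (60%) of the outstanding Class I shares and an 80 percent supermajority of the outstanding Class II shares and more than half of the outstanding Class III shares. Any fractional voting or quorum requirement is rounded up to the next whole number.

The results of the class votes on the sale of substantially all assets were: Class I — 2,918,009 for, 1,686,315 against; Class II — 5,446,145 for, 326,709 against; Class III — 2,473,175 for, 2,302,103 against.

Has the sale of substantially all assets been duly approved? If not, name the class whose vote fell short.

Class I: 3/5 of 4864704 = 2918822.40, rounded up to 2918823; 2,918,823 required, 2,918,009 in favor — not approved.
Class II: 4/5 of 6807681 = 5446144.80, rounded up to 5446145; 5,446,145 required, 5,446,145 in favor — approved.
Class III: a majority of 4945605 is 2472803; 2,472,803 required, 2,473,175 in favor — approved.

Not approved — the Class I shares did not give the required vote.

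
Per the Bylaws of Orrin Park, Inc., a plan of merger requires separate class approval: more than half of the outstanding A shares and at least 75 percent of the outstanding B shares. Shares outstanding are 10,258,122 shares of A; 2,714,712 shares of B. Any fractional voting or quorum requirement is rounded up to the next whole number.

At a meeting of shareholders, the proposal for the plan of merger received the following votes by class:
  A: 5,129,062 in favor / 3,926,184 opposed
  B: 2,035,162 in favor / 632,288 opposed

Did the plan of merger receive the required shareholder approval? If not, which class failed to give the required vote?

Not approved — the B shares did not give the required vote.

A: a majority of 10258122 is 5129062; 5,129,062 required, 5,129,062 in favor — approved.
B: 3/4 of 2714712 = 2036034; 2,036,034 required, 2,035,162 in favor — not approved.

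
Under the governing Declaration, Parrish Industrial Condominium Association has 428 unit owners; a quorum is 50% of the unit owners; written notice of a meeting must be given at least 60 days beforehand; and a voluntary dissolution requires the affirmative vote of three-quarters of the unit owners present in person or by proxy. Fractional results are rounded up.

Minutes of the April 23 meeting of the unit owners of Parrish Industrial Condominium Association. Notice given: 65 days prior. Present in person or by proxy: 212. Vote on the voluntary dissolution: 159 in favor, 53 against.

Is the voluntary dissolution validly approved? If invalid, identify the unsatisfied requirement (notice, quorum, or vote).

Notice: 65 days given; 60 required. Satisfied.
Quorum: 50% of 428 = 214; 212 present. Not satisfied.
Vote: requires three-fourths of those present (212); 3/4 of 212 = 159, so 159 needed; 159 in favor. Satisfied.

Invalid — quorum requirement not satisfied.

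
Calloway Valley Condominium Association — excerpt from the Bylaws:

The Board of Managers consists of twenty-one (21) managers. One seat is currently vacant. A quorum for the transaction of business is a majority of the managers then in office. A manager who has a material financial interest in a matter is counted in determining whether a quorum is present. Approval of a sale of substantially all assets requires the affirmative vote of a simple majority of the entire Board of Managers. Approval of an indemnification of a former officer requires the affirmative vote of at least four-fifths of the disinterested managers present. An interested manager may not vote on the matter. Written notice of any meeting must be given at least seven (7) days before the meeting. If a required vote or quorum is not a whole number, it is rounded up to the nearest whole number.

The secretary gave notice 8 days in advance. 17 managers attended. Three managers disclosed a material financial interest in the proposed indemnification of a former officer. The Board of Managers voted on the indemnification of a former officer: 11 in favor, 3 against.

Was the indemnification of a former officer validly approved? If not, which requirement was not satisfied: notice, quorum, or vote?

Invalid — vote requirement not satisfied.

Notice: 8 days given; 7 required (8 ≥ 7). Satisfied.
Quorum: 17 present (interested managers count toward quorum); quorum is 11. Satisfied.
Vote: the indemnification of a former officer requires four-fifths of the disinterested managers present (17 − 3 = 14). 4/5 of 14 = 11.20, rounded up to 12, so 12 affirmative votes are needed; 11 voted in favor. Not satisfied.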